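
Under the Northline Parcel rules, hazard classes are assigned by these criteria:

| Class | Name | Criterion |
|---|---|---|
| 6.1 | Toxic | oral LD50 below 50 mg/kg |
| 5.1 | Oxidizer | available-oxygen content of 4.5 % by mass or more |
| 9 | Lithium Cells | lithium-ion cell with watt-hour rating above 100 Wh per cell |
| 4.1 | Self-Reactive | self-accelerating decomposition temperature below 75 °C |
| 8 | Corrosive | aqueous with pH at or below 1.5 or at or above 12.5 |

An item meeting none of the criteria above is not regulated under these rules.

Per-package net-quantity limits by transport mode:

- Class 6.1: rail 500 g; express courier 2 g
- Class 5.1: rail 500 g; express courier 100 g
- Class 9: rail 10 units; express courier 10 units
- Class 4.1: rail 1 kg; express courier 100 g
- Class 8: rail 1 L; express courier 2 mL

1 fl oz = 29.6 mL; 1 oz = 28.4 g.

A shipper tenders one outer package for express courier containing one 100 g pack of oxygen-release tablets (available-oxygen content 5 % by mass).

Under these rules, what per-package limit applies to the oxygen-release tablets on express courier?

Available-oxygen content 5 % by mass meets the Class 5.1 criterion (Oxidizer), so the oxygen-release tablets are Class 5.1.
The express courier limit for Class 5.1 is 100 g.

100 g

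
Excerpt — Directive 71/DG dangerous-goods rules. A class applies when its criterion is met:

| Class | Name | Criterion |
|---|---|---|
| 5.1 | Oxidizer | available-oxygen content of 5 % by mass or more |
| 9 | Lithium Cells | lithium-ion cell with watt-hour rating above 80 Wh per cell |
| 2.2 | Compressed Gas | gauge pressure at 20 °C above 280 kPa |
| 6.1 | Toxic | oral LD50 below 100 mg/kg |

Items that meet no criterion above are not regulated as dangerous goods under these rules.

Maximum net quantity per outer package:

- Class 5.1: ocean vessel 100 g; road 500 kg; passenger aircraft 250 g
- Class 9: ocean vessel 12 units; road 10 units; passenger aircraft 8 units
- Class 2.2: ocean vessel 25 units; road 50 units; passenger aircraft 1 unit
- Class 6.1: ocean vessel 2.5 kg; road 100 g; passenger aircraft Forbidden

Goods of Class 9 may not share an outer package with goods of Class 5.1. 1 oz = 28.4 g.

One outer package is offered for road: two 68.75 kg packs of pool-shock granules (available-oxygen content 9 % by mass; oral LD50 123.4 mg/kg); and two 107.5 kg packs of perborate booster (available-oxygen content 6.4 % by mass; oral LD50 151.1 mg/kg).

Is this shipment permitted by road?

Yes

Pool-shock granules: available-oxygen content 9 % by mass ≥ 5 % by mass → Class 5.1 (Oxidizer).
Available-oxygen content 6.4 % by mass meets the Class 5.1 criterion (Oxidizer), so the perborate booster is Class 5.1.
Class 5.1 net quantity: (two 68.75 kg packs = 137.5 kg) + (two 107.5 kg packs = 215 kg) = 352.5 kg.
352.5 kg is within the road limit of 500 kg for Class 5.1.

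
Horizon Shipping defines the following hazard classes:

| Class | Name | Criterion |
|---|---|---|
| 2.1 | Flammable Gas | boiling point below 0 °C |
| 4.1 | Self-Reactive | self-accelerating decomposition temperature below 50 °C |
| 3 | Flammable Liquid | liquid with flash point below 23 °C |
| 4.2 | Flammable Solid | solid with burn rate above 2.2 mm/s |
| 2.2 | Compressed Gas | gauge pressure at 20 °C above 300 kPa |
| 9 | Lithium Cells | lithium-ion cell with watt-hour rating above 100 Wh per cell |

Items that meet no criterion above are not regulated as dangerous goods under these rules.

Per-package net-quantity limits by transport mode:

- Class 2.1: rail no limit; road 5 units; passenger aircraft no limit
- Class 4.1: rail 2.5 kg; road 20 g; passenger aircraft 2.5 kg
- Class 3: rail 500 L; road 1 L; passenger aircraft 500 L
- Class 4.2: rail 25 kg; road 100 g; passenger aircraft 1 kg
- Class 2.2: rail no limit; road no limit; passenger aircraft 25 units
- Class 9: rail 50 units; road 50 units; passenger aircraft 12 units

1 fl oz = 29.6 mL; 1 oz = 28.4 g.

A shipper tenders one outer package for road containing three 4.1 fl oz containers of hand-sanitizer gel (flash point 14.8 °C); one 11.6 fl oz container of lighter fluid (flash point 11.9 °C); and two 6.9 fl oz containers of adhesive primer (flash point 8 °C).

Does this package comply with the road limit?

No

With flash point 14.8 °C (< 23 °C), the hand-sanitizer gel falls in Class 3.
With flash point 11.9 °C (< 23 °C), the lighter fluid falls in Class 3.
The adhesive primer has flash point 8 °C, which is < 23 °C, so it is Class 3 (Flammable Liquid).
Total Class 3: (three 4.1 fl oz containers = 364.08 mL) + (one 11.6 fl oz container = 343.36 mL) + (two 6.9 fl oz containers = 408.48 mL) = 1115.92 mL.
1115.92 mL exceeds the road limit of 1 L for Class 3.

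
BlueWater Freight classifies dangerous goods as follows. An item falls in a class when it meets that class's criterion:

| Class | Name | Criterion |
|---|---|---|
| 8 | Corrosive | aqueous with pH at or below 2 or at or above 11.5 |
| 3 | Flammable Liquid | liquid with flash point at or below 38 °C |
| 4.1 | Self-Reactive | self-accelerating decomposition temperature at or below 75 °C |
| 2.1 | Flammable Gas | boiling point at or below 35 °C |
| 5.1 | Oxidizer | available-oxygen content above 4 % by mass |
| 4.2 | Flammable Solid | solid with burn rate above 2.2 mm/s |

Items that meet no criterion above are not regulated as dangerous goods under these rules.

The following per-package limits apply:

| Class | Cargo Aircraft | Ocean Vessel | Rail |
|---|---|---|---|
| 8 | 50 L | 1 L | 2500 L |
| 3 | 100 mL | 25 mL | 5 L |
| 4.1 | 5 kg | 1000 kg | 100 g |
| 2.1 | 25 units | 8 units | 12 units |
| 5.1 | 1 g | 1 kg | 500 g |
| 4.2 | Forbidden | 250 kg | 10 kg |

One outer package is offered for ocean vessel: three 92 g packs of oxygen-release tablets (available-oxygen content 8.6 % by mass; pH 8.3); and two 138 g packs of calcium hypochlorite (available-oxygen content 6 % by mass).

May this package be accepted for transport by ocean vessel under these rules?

Yes

The oxygen-release tablets have available-oxygen content 8.6 % by mass, which is > 4 % by mass, so they are Class 5.1 (Oxidizer).
Calcium hypochlorite: available-oxygen content 6 % by mass > 4 % by mass → Class 5.1 (Oxidizer).
Class 5.1 net quantity: (three 92 g packs = 276 g) + (two 138 g packs = 276 g) = 552 g.
552 g ≤ 1 kg (ocean vessel limit, Class 5.1) — within limit.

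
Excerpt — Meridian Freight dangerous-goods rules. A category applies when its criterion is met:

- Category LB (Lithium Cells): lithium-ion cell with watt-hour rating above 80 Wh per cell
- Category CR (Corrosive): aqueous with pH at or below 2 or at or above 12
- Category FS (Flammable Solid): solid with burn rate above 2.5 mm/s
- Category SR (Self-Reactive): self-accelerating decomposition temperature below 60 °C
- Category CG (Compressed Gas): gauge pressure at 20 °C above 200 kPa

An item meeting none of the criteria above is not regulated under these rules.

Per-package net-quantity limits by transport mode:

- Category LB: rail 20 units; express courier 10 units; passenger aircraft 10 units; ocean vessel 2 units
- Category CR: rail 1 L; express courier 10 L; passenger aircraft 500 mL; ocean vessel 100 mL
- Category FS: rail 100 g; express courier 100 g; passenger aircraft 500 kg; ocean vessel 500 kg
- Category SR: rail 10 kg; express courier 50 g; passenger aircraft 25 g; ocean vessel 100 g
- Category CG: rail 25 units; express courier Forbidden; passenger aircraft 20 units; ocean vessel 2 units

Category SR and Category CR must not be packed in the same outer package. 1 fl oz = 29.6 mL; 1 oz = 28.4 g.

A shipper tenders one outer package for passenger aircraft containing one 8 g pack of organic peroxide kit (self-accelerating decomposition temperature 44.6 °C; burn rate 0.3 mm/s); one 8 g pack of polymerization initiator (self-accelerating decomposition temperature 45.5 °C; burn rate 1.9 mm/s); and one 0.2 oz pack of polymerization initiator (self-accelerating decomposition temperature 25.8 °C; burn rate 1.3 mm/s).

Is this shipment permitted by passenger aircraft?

Yes

The organic peroxide kit has self-accelerating decomposition temperature 44.6 °C, which is < 60 °C, so it is Category SR (Self-Reactive).
Polymerization initiator: self-accelerating decomposition temperature 45.5 °C < 60 °C → Category SR (Self-Reactive).
With self-accelerating decomposition temperature 25.8 °C (< 60 °C), the polymerization initiator falls in Category SR.
Total Category SR: 8 g + 8 g + (one 0.2 oz pack = 5.68 g) = 21.68 g.
21.68 g is within the passenger aircraft limit of 25 g for Category SR.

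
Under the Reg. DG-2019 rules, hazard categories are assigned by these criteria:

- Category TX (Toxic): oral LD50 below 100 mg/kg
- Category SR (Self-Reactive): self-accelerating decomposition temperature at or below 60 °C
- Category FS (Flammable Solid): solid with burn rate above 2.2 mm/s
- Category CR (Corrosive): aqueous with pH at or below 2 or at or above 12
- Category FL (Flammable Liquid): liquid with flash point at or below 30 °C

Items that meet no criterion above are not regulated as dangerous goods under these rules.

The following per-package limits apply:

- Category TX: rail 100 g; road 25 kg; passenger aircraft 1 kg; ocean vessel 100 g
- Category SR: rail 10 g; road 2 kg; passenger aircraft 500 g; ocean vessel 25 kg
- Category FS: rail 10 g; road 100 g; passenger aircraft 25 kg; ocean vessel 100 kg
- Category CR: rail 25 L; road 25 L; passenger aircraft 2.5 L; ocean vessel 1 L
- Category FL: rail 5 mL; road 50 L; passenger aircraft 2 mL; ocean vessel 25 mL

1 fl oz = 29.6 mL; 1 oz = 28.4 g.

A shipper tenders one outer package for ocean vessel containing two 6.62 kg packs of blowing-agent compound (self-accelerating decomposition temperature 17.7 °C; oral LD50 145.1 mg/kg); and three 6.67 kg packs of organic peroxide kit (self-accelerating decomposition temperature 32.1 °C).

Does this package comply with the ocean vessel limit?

Self-accelerating decomposition temperature 17.7 °C meets the Category SR criterion (Self-Reactive), so the blowing-agent compound is Category SR.
Organic peroxide kit: self-accelerating decomposition temperature 32.1 °C ≤ 60 °C → Category SR (Self-Reactive).
Total Category SR: (two 6.62 kg packs = 13.24 kg) + (three 6.67 kg packs = 20.01 kg) = 33.25 kg.
33.25 kg > 25 kg (ocean vessel limit, Category SR) — over the limit.

No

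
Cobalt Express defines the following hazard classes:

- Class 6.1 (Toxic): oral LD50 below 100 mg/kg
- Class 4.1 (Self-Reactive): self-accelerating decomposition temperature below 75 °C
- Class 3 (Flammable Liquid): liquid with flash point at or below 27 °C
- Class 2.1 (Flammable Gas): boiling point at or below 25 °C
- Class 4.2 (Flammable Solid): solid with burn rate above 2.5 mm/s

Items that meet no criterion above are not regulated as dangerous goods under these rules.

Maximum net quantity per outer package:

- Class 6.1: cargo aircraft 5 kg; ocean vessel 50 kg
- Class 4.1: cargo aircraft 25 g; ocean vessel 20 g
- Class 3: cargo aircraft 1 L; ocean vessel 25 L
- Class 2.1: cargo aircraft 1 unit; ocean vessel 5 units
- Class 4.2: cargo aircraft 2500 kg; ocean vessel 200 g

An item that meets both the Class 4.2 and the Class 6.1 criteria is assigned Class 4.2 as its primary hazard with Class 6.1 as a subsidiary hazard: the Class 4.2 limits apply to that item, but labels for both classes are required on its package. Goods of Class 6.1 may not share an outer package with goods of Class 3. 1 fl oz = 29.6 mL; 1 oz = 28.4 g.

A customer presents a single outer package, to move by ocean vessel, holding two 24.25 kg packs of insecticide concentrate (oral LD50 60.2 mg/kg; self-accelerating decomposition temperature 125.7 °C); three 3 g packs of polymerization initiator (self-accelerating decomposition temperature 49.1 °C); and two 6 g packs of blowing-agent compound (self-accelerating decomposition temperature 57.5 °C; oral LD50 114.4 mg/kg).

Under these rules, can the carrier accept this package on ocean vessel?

The insecticide concentrate has oral LD50 60.2 mg/kg, which is < 100 mg/kg, so it is Class 6.1 (Toxic).
Polymerization initiator: self-accelerating decomposition temperature 49.1 °C < 75 °C → Class 4.1 (Self-Reactive).
The blowing-agent compound has self-accelerating decomposition temperature 57.5 °C, which is < 75 °C, so it is Class 4.1 (Self-Reactive).
Total Class 4.1: (three 3 g packs = 9 g) + (two 6 g packs = 12 g) = 21 g.
That exceeds the Class 4.1 ocean vessel limit of 20 g.
Class 6.1 quantity: two 24.25 kg packs = 48.5 kg.
48.5 kg ≤ 50 kg (ocean vessel limit, Class 6.1) — within limit.
The segregation rule (Class 6.1 with Class 3) does not apply to Class 4.1 with Class 6.1.

No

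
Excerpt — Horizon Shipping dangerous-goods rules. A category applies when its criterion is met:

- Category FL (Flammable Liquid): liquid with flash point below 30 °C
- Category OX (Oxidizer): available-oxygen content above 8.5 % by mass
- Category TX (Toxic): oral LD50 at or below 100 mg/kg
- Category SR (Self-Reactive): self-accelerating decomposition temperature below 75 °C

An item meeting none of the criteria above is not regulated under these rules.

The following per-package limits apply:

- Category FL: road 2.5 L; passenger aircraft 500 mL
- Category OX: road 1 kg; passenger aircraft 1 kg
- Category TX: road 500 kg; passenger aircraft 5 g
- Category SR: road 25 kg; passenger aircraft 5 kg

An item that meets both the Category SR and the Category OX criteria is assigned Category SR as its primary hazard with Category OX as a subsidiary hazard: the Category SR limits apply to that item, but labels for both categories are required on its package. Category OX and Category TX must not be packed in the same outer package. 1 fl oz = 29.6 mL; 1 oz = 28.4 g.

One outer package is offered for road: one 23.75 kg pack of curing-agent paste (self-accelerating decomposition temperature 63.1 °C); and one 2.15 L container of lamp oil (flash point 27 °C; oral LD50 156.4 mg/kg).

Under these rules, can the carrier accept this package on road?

Yes

The curing-agent paste has self-accelerating decomposition temperature 63.1 °C, which is < 75 °C, so it is Category SR (Self-Reactive).
The lamp oil has flash point 27 °C, which is < 30 °C, so it is Category FL (Flammable Liquid).
Category SR quantity: 23.75 kg.
23.75 kg is within the road limit of 25 kg for Category SR.
Category FL quantity: 2.15 L.
2.15 L ≤ 2.5 L (road limit, Category FL) — within limit.
The segregation rule (Category OX with Category TX) does not apply to Category SR with Category FL.
Every hazard category is within its road limit and no segregation rule is violated.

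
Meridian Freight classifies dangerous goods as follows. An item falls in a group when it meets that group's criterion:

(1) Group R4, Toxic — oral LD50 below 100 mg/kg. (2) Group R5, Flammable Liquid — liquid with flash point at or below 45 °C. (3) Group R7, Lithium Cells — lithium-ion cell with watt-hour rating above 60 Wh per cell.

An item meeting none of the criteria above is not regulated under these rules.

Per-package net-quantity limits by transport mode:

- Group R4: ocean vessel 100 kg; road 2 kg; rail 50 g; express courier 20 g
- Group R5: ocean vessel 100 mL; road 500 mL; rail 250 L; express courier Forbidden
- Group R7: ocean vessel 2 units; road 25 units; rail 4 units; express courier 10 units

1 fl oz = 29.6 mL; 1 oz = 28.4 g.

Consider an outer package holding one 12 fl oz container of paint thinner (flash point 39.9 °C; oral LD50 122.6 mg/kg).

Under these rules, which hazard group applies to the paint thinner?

Group R5

With flash point 39.9 °C (≤ 45 °C), the paint thinner falls in Group R5.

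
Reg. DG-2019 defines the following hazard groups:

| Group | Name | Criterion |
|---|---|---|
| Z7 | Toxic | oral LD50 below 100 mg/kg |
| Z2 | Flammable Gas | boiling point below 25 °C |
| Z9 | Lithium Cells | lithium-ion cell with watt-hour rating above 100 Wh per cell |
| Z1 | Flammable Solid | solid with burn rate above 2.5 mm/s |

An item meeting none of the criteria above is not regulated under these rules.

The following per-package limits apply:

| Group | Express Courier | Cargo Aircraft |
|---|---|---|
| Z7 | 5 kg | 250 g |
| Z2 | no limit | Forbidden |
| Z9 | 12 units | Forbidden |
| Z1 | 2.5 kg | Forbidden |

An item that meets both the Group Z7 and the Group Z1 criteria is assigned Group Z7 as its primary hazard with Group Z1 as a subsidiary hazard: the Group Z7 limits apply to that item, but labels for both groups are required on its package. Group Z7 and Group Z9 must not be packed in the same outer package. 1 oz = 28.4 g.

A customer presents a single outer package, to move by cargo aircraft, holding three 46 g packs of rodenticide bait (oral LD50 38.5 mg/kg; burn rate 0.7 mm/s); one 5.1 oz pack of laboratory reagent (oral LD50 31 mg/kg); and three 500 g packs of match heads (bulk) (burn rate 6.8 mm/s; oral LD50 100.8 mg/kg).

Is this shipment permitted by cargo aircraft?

With oral LD50 38.5 mg/kg (< 100 mg/kg), the rodenticide bait falls in Group Z7.
With oral LD50 31 mg/kg (< 100 mg/kg), the laboratory reagent falls in Group Z7.
With burn rate 6.8 mm/s (> 2.5 mm/s), the match heads (bulk) fall in Group Z1.
Group Z7 net quantity: (three 46 g packs = 138 g) + (one 5.1 oz pack = 144.84 g) = 282.84 g.
That exceeds the Group Z7 cargo aircraft limit of 250 g.
Group Z1 quantity: three 500 g packs = 1.5 kg.
Group Z1 is Forbidden by cargo aircraft.
The segregation rule (Group Z7 with Group Z9) does not apply to Group Z7 with Group Z1.

No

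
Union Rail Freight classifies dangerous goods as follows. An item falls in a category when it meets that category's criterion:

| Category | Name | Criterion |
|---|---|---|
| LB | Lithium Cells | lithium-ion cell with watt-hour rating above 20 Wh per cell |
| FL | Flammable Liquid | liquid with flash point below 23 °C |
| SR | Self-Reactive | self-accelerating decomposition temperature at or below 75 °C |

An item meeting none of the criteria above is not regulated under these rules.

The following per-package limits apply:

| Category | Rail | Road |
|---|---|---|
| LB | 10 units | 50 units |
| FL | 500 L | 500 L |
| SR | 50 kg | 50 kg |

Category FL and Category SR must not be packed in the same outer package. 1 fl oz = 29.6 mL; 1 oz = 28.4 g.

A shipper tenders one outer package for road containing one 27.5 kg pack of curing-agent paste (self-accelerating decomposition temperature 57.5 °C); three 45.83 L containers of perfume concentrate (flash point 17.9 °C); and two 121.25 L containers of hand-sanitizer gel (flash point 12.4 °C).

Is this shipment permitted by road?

No

Self-accelerating decomposition temperature 57.5 °C meets the Category SR criterion (Self-Reactive), so the curing-agent paste is Category SR.
With flash point 17.9 °C (< 23 °C), the perfume concentrate falls in Category FL.
With flash point 12.4 °C (< 23 °C), the hand-sanitizer gel falls in Category FL.
Total Category FL: (three 45.83 L containers = 137.49 L) + (two 121.25 L containers = 242.5 L) = 379.99 L.
379.99 L ≤ 500 L (road limit, Category FL) — within limit.
Category SR quantity: 27.5 kg.
That is within the Category SR road limit of 50 kg.
Category FL and Category SR may not share an outer package.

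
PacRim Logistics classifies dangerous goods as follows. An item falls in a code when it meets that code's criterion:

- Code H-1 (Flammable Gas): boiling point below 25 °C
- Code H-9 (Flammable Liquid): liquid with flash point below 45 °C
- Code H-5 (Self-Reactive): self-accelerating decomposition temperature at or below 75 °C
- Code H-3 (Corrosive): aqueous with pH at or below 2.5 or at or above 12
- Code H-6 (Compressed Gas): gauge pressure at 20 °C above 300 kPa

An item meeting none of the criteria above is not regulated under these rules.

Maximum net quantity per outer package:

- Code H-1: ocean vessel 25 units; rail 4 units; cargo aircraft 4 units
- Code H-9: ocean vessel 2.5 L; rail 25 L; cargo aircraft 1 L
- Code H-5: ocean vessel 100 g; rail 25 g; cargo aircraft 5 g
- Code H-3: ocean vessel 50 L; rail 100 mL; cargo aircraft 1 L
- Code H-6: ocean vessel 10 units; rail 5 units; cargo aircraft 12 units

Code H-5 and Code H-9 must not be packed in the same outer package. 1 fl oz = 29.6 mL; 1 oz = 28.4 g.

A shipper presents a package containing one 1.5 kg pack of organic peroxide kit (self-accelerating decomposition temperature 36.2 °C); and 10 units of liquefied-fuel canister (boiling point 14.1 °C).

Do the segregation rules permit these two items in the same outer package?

With self-accelerating decomposition temperature 36.2 °C (≤ 75 °C), the organic peroxide kit falls in Code H-5.
The liquefied-fuel canister has boiling point 14.1 °C, which is < 25 °C, so it is Code H-1 (Flammable Gas).
No segregation rule bars Code H-5 with Code H-1.

Yes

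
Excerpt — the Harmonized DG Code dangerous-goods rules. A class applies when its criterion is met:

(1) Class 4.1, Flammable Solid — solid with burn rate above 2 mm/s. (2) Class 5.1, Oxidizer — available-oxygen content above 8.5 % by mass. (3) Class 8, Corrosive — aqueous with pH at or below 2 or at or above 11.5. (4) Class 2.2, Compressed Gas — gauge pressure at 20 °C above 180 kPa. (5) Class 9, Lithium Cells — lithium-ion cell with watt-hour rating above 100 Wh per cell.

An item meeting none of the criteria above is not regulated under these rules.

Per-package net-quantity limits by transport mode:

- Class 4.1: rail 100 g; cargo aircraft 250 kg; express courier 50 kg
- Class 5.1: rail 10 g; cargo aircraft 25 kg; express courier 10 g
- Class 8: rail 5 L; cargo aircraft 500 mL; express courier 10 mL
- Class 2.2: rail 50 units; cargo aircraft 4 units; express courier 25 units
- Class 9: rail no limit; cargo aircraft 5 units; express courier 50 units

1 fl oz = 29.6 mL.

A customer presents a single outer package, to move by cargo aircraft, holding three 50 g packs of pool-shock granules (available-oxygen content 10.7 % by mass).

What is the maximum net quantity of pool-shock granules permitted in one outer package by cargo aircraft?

Pool-shock granules: available-oxygen content 10.7 % by mass > 8.5 % by mass → Class 5.1 (Oxidizer).
The cargo aircraft limit for Class 5.1 is 25 kg.

25 kg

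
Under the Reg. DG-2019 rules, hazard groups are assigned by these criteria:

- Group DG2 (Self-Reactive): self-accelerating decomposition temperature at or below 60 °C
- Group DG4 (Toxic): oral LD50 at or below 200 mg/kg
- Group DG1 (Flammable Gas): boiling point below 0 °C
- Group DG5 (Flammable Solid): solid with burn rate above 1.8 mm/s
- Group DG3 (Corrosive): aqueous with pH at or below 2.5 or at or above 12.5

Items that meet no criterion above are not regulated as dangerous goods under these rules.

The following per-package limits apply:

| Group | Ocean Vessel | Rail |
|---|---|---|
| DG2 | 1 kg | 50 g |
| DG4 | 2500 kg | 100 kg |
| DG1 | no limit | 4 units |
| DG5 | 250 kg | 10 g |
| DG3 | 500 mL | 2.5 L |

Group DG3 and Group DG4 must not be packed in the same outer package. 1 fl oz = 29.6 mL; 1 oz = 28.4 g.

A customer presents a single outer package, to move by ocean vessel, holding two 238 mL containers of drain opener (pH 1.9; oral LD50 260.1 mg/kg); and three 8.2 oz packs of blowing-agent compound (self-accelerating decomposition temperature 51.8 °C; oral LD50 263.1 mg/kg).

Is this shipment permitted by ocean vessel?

Yes

Drain opener: pH 1.9 ≤ 2.5 → Group DG3 (Corrosive).
Self-accelerating decomposition temperature 51.8 °C meets the Group DG2 criterion (Self-Reactive), so the blowing-agent compound is Group DG2.
Group DG3 quantity: two 238 mL containers = 476 mL.
476 mL is within the ocean vessel limit of 500 mL for Group DG3.
Group DG2 quantity: three 8.2 oz packs = 698.64 g.
698.64 g ≤ 1 kg (ocean vessel limit, Group DG2) — within limit.
The segregation rule (Group DG3 with Group DG4) does not apply to Group DG3 with Group DG2.
Every hazard group is within its ocean vessel limit and no segregation rule is violated.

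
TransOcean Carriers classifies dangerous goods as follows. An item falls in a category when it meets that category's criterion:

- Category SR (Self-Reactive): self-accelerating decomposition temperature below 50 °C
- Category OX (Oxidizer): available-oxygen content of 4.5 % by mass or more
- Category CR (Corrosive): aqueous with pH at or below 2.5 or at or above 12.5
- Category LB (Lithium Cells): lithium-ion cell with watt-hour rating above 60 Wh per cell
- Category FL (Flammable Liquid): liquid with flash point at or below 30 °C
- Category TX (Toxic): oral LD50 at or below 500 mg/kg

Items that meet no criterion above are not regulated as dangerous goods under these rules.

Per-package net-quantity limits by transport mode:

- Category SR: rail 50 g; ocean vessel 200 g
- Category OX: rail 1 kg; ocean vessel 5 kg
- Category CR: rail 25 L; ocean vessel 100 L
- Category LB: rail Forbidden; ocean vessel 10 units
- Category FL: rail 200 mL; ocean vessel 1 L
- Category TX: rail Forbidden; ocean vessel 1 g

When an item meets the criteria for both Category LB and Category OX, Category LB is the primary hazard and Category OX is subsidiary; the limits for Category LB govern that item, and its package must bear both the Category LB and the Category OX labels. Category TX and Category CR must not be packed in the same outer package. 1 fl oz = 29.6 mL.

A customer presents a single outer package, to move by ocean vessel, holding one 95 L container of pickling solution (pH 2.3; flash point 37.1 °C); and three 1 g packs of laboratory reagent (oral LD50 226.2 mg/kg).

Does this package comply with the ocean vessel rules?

With pH 2.3 (≤ 2.5), the pickling solution falls in Category CR.
Oral LD50 226.2 mg/kg meets the Category TX criterion (Toxic), so the laboratory reagent is Category TX.
Category TX quantity: three 1 g packs = 3 g.
That exceeds the Category TX ocean vessel limit of 1 g.
Category CR quantity: 95 L.
95 L is within the ocean vessel limit of 100 L for Category CR.
Category TX and Category CR may not share an outer package.

No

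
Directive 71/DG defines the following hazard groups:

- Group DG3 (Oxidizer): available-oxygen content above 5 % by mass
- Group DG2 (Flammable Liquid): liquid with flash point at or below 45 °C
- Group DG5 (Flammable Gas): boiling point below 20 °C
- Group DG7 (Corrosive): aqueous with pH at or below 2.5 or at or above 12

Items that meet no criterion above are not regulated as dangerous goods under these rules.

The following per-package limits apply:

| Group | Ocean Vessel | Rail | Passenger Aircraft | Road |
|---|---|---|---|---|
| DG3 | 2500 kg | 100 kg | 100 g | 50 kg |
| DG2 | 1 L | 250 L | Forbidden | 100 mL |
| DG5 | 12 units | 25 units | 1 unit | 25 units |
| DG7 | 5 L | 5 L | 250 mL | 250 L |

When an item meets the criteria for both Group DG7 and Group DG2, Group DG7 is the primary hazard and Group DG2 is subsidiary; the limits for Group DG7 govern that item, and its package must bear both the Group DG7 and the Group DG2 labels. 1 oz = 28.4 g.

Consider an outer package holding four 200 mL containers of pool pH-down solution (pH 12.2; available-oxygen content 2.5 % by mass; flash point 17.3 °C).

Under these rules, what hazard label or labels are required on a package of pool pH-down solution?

Group DG2 and DG7

The pool pH-down solution has pH 12.2, which is ≥ 12, so it is Group DG7 (Corrosive).
Pool pH-down solution: flash point 17.3 °C ≤ 45 °C → Group DG2 (Flammable Liquid).
By the precedence rule Group DG7 is primary and Group DG2 is subsidiary, and that rule requires both labels on the package.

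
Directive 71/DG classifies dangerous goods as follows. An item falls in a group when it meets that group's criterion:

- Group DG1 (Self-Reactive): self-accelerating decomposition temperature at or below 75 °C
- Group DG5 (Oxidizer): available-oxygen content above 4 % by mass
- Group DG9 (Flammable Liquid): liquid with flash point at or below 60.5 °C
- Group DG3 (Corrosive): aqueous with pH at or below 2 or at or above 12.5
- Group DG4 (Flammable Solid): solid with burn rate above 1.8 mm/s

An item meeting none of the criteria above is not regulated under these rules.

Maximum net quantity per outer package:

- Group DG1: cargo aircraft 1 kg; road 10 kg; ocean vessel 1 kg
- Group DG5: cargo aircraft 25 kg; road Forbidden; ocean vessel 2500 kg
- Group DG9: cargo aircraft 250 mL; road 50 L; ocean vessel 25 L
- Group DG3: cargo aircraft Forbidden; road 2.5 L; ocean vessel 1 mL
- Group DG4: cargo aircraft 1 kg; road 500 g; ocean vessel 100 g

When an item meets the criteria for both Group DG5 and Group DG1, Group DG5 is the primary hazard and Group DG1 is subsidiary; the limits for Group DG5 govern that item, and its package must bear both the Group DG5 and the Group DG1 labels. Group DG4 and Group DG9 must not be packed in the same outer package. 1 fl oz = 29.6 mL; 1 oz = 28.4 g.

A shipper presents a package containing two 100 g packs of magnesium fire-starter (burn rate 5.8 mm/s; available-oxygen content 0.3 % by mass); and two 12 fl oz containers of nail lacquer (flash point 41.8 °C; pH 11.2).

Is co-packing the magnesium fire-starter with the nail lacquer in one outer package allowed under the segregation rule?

Burn rate 5.8 mm/s meets the Group DG4 criterion (Flammable Solid), so the magnesium fire-starter is Group DG4.
Flash point 41.8 °C meets the Group DG9 criterion (Flammable Liquid), so the nail lacquer is Group DG9.
Group DG4 and Group DG9 may not share an outer package.

No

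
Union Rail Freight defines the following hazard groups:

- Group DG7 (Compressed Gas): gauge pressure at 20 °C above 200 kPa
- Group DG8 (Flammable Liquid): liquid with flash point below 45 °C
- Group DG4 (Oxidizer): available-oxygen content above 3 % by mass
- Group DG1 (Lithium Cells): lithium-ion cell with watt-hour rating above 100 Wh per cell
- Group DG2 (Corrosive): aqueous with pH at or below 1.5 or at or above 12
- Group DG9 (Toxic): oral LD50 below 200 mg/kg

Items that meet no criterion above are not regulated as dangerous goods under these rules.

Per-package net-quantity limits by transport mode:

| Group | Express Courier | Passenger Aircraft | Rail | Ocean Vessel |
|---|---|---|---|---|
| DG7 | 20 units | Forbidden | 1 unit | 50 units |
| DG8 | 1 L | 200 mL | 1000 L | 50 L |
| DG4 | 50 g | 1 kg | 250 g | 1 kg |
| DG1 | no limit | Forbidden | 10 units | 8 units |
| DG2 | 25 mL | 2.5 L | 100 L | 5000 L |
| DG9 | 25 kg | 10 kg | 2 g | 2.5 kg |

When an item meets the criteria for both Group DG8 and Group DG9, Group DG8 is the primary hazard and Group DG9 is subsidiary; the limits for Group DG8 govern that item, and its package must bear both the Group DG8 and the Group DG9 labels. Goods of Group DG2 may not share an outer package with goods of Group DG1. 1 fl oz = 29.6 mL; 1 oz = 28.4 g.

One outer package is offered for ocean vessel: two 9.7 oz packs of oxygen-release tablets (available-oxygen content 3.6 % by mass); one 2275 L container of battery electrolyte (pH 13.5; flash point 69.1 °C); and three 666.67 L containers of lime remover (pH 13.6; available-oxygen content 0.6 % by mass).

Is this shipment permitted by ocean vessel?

Oxygen-release tablets: available-oxygen content 3.6 % by mass > 3 % by mass → Group DG4 (Oxidizer).
Battery electrolyte: pH 13.5 ≥ 12 → Group DG2 (Corrosive).
With pH 13.6 (≥ 12), the lime remover falls in Group DG2.
Group DG2 net quantity: 2275 L + (three 666.67 L containers = 2000.01 L) = 4275.01 L.
4275.01 L ≤ 5000 L (ocean vessel limit, Group DG2) — within limit.
Group DG4 quantity: two 9.7 oz packs = 550.96 g.
550.96 g is within the ocean vessel limit of 1 kg for Group DG4.
The segregation rule (Group DG2 with Group DG1) does not apply to Group DG2 with Group DG4.
Every hazard group is within its ocean vessel limit and no segregation rule is violated.

Yes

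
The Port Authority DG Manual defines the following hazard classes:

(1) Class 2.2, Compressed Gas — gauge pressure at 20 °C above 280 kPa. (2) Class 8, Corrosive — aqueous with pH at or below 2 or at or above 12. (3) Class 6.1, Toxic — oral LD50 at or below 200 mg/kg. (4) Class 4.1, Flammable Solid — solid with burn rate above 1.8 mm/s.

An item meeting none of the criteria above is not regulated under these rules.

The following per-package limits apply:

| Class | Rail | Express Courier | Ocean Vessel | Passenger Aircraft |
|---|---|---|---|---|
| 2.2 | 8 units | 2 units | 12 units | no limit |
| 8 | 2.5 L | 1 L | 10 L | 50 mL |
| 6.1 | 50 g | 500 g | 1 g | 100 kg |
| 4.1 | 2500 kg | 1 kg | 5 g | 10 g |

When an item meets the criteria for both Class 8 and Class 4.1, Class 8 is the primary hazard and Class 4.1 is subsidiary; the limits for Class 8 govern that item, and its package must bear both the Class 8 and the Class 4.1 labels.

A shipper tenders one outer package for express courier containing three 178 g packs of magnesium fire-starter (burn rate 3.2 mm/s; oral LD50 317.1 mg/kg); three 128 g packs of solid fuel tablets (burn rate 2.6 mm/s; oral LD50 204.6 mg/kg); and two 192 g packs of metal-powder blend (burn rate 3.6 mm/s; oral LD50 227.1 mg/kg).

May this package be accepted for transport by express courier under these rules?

The magnesium fire-starter has burn rate 3.2 mm/s, which is > 1.8 mm/s, so it is Class 4.1 (Flammable Solid).
Burn rate 2.6 mm/s meets the Class 4.1 criterion (Flammable Solid), so the solid fuel tablets are Class 4.1.
The metal-powder blend has burn rate 3.6 mm/s, which is > 1.8 mm/s, so it is Class 4.1 (Flammable Solid).
Class 4.1 net quantity: (three 178 g packs = 534 g) + (three 128 g packs = 384 g) + (two 192 g packs = 384 g) = 1.302 kg.
1.302 kg > 1 kg (express courier limit, Class 4.1) — over the limit.

No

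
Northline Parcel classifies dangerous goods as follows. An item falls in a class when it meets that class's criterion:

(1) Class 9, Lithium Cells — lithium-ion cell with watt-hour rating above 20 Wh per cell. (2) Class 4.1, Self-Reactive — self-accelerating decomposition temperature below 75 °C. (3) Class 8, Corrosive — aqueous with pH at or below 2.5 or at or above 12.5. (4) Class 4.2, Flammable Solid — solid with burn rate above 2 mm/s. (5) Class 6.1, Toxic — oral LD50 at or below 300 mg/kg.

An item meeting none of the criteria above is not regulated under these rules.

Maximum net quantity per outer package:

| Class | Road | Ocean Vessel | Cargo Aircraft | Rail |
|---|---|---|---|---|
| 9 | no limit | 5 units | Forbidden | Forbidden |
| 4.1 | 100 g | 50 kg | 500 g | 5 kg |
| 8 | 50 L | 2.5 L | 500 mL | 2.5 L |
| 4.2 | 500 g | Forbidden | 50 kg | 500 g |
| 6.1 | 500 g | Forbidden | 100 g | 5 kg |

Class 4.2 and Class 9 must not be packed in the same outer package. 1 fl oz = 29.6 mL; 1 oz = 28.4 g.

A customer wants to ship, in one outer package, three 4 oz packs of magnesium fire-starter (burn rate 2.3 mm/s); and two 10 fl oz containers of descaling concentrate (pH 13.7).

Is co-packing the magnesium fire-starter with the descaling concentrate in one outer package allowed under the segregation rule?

Burn rate 2.3 mm/s meets the Class 4.2 criterion (Flammable Solid), so the magnesium fire-starter is Class 4.2.
The descaling concentrate has pH 13.7, which is ≥ 12.5, so it is Class 8 (Corrosive).
No segregation rule bars Class 4.2 with Class 8.

Yes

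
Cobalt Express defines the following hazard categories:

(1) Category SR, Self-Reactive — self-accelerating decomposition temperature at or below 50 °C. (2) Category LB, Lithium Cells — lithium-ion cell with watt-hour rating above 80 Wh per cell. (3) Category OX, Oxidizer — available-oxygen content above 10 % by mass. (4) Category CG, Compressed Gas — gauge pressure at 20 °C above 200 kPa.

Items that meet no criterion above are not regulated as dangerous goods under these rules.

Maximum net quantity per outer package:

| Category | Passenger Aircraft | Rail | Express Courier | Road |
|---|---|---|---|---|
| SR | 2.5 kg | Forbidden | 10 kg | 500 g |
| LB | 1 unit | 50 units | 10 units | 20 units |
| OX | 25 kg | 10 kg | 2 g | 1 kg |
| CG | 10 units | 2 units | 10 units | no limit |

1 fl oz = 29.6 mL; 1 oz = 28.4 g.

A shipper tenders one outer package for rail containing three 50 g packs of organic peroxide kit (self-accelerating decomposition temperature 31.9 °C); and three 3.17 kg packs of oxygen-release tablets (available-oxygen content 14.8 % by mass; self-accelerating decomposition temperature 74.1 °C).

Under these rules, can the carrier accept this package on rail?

With self-accelerating decomposition temperature 31.9 °C (≤ 50 °C), the organic peroxide kit falls in Category SR.
Oxygen-release tablets: available-oxygen content 14.8 % by mass > 10 % by mass → Category OX (Oxidizer).
Category OX quantity: three 3.17 kg packs = 9.51 kg.
9.51 kg ≤ 10 kg (rail limit, Category OX) — within limit.
Category SR quantity: three 50 g packs = 150 g.
Category SR is Forbidden by rail.

No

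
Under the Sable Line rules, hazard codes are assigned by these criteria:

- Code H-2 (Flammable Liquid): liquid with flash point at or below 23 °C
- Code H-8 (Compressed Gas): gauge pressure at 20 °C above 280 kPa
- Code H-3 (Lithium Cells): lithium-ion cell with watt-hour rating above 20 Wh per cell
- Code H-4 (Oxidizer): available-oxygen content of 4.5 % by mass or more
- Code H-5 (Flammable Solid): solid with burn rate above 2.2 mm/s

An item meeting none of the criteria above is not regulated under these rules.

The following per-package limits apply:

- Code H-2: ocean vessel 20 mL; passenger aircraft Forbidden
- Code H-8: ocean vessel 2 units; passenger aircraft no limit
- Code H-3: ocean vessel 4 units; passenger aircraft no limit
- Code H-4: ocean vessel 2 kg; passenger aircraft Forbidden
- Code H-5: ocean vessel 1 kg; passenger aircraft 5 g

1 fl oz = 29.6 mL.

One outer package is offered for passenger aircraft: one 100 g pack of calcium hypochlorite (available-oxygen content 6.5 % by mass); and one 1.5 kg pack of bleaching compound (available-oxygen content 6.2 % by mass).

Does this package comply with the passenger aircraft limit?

The calcium hypochlorite has available-oxygen content 6.5 % by mass, which is ≥ 4.5 % by mass, so it is Code H-4 (Oxidizer).
The bleaching compound has available-oxygen content 6.2 % by mass, which is ≥ 4.5 % by mass, so it is Code H-4 (Oxidizer).
Code H-4 net quantity: 100 g + 1.5 kg = 1.6 kg.
Code H-4 is Forbidden by passenger aircraft.

No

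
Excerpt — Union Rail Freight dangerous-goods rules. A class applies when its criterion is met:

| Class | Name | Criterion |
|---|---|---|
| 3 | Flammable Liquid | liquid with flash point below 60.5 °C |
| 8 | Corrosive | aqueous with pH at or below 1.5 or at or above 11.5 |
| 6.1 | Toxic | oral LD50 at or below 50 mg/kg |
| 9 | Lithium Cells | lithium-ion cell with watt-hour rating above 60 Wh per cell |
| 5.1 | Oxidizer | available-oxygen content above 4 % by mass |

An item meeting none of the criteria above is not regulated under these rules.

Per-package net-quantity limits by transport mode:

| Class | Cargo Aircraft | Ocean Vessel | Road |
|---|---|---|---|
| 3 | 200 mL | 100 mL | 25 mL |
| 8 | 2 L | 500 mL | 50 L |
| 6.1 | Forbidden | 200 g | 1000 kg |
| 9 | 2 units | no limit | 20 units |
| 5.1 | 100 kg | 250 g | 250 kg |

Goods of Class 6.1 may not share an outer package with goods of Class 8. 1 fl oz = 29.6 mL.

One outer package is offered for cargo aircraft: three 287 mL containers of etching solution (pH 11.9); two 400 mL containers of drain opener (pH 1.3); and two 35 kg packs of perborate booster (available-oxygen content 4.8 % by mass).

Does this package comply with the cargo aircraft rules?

Etching solution: pH 11.9 ≥ 11.5 → Class 8 (Corrosive).
The drain opener has pH 1.3, which is ≤ 1.5, so it is Class 8 (Corrosive).
With available-oxygen content 4.8 % by mass (> 4 % by mass), the perborate booster falls in Class 5.1.
Class 8 net quantity: (three 287 mL containers = 861 mL) + (two 400 mL containers = 800 mL) = 1.661 L.
That is within the Class 8 cargo aircraft limit of 2 L.
Class 5.1 quantity: two 35 kg packs = 70 kg.
70 kg ≤ 100 kg (cargo aircraft limit, Class 5.1) — within limit.
The segregation rule (Class 6.1 with Class 8) does not apply to Class 8 with Class 5.1.
Every hazard class is within its cargo aircraft limit and no segregation rule is violated.

Yes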